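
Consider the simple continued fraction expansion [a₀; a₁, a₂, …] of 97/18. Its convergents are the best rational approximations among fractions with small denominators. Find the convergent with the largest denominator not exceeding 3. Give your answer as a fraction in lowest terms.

16/3

List convergents until the denominator exceeds the bound:
a_0 = 5: 5/1  (≤ bound)
a_1 = 2: 11/2  (≤ bound)
a_2 = 1: 16/3  (≤ bound)
a_3 = 1: 27/5  (> 3, stop)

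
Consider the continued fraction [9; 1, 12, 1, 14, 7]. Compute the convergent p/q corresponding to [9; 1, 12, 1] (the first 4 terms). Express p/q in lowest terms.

Starting at the tail and folding back:
Start with 1.
12 + 1/(1/1) = 12 + 1/1 = 13/1
1 + 1/(13/1) = 1 + 1/13 = 14/13
9 + 1/(14/13) = 9 + 13/14 = 139/14

139/14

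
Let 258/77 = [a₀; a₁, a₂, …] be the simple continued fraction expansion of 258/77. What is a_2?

1

Run the Euclidean algorithm, recording each quotient:
258 = 3·77 + 27, so a_0 = 3
77 = 2·27 + 23, so a_1 = 2
27 = 1·23 + 4, so a_2 = 1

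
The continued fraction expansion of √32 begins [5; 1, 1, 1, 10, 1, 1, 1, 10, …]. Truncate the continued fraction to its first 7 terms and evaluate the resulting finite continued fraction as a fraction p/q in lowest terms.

Collapse the nested fraction from the inside out:
Start with 1.
1 + 1/(1/1) = 1 + 1/1 = 2/1
10 + 1/(2/1) = 10 + 1/2 = 21/2
1 + 1/(21/2) = 1 + 2/21 = 23/21
1 + 1/(23/21) = 1 + 21/23 = 44/23
1 + 1/(44/23) = 1 + 23/44 = 67/44
5 + 1/(67/44) = 5 + 44/67 = 379/67

379/67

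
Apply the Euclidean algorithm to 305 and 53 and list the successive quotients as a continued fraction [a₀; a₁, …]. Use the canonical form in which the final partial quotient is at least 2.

[5; 1, 3, 13]

⌊305/53⌋ = 5, remainder 40
⌊53/40⌋ = 1, remainder 13
⌊40/13⌋ = 3, remainder 1
⌊13/1⌋ = 13, remainder 0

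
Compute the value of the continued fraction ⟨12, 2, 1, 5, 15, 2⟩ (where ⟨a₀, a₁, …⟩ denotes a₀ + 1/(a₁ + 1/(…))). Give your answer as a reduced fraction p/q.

Use the convergent recurrence hₖ = aₖ·hₖ₋₁ + hₖ₋₂ (and likewise for the denominators kₖ):
a_0 = 12: 12/1
a_1 = 2: 25/2
a_2 = 1: 37/3
a_3 = 5: 210/17
a_4 = 15: 3187/258
a_5 = 2: 6584/533

6584/533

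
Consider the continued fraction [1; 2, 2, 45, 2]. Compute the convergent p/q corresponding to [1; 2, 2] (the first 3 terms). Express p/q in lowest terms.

a_0 = 1: 1/1
a_1 = 2: 3/2
a_2 = 2: 7/5

7/5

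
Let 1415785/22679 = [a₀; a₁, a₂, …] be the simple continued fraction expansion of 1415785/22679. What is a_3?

1

⌊1415785/22679⌋ = 62, remainder 9687
⌊22679/9687⌋ = 2, remainder 3305
⌊9687/3305⌋ = 2, remainder 3077
⌊3305/3077⌋ = 1, remainder 228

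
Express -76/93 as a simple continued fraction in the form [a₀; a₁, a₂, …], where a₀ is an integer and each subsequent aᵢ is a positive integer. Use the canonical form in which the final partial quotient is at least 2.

-76 ÷ 93 → quotient -1, remainder 17
93 ÷ 17 → quotient 5, remainder 8
17 ÷ 8 → quotient 2, remainder 1
8 ÷ 1 → quotient 8, remainder 0

[-1; 5, 2, 8]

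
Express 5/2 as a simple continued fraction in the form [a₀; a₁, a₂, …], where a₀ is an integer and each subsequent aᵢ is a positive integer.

Apply division with remainder until the remainder is 0:
⌊5/2⌋ = 2, remainder 1
⌊2/1⌋ = 2, remainder 0

[2; 2]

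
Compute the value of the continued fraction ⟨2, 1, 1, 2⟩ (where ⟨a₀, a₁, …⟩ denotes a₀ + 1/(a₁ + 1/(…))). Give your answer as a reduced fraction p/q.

Compute successive convergents:
a_0 = 2: 2/1
a_1 = 1: 3/1
a_2 = 1: 5/2
a_3 = 2: 13/5

13/5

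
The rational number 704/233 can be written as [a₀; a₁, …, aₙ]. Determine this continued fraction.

[3; 46, 1, 1, 2]

704 = 3·233 + 5, so a_0 = 3
233 = 46·5 + 3, so a_1 = 46
5 = 1·3 + 2, so a_2 = 1
3 = 1·2 + 1, so a_3 = 1
2 = 2·1 + 0, so a_4 = 2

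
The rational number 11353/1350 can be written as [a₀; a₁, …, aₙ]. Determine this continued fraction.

Apply division with remainder until the remainder is 0:
11353 ÷ 1350 → quotient 8, remainder 553
1350 ÷ 553 → quotient 2, remainder 244
553 ÷ 244 → quotient 2, remainder 65
244 ÷ 65 → quotient 3, remainder 49
65 ÷ 49 → quotient 1, remainder 16
49 ÷ 16 → quotient 3, remainder 1
16 ÷ 1 → quotient 16, remainder 0

[8; 2, 2, 3, 1, 3, 16]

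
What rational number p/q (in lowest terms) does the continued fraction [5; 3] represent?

16/3

Use the convergent recurrence hₖ = aₖ·hₖ₋₁ + hₖ₋₂ (and likewise for the denominators kₖ):
a_0 = 5: 5/1
a_1 = 3: 16/3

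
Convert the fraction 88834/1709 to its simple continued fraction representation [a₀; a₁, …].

[51; 1, 49, 3, 1, 3, 2]

⌊88834/1709⌋ = 51, remainder 1675
⌊1709/1675⌋ = 1, remainder 34
⌊1675/34⌋ = 49, remainder 9
⌊34/9⌋ = 3, remainder 7
⌊9/7⌋ = 1, remainder 2
⌊7/2⌋ = 3, remainder 1
⌊2/1⌋ = 2, remainder 0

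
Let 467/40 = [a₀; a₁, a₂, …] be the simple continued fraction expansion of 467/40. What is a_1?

⌊467/40⌋ = 11, remainder 27
⌊40/27⌋ = 1, remainder 13

1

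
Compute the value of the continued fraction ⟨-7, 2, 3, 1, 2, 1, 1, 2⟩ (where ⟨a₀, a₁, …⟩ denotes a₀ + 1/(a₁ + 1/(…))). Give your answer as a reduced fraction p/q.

-997/152

Start with 2.
1 + 1/(2/1) = 1 + 1/2 = 3/2
1 + 1/(3/2) = 1 + 2/3 = 5/3
2 + 1/(5/3) = 2 + 3/5 = 13/5
1 + 1/(13/5) = 1 + 5/13 = 18/13
3 + 1/(18/13) = 3 + 13/18 = 67/18
2 + 1/(67/18) = 2 + 18/67 = 152/67
-7 + 1/(152/67) = -7 + 67/152 = -997/152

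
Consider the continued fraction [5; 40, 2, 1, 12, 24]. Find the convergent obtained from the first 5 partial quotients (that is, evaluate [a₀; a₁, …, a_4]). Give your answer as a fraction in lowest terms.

a_0 = 5: 5/1
a_1 = 40: 201/40
a_2 = 2: 407/81
a_3 = 1: 608/121
a_4 = 12: 7703/1533

7703/1533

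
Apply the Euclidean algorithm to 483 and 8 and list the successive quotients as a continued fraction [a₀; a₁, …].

[60; 2, 1, 2]

483 = 60·8 + 3, so a_0 = 60
8 = 2·3 + 2, so a_1 = 2
3 = 1·2 + 1, so a_2 = 1
2 = 2·1 + 0, so a_3 = 2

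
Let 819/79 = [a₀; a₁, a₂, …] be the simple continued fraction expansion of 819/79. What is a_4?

Run the Euclidean algorithm, recording each quotient:
819 = 10·79 + 29, so a_0 = 10
79 = 2·29 + 21, so a_1 = 2
29 = 1·21 + 8, so a_2 = 1
21 = 2·8 + 5, so a_3 = 2
8 = 1·5 + 3, so a_4 = 1

1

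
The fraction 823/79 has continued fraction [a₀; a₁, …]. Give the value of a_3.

1

⌊823/79⌋ = 10, remainder 33
⌊79/33⌋ = 2, remainder 13
⌊33/13⌋ = 2, remainder 7
⌊13/7⌋ = 1, remainder 6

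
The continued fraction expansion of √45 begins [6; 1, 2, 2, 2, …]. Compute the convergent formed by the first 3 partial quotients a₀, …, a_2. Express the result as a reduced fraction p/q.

20/3

Compute successive convergents:
a_0 = 6: 6/1
a_1 = 1: 7/1
a_2 = 2: 20/3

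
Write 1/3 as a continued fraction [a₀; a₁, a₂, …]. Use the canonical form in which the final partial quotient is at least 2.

[0; 3]

Repeatedly divide and take the remainder:
⌊1/3⌋ = 0, remainder 1
⌊3/1⌋ = 3, remainder 0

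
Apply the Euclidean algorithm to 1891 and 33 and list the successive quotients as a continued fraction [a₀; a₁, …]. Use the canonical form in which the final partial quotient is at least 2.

[57; 3, 3, 3]

Repeatedly divide and take the remainder:
1891 ÷ 33 → quotient 57, remainder 10
33 ÷ 10 → quotient 3, remainder 3
10 ÷ 3 → quotient 3, remainder 1
3 ÷ 1 → quotient 3, remainder 0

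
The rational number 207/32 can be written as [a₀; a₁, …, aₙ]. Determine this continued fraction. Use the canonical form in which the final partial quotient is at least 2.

⌊207/32⌋ = 6, remainder 15
⌊32/15⌋ = 2, remainder 2
⌊15/2⌋ = 7, remainder 1
⌊2/1⌋ = 2, remainder 0

[6; 2, 7, 2]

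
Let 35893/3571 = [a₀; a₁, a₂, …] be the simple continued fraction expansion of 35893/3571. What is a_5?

Run the Euclidean algorithm, recording each quotient:
35893 ÷ 3571 → quotient 10, remainder 183
3571 ÷ 183 → quotient 19, remainder 94
183 ÷ 94 → quotient 1, remainder 89
94 ÷ 89 → quotient 1, remainder 5
89 ÷ 5 → quotient 17, remainder 4
5 ÷ 4 → quotient 1, remainder 1

1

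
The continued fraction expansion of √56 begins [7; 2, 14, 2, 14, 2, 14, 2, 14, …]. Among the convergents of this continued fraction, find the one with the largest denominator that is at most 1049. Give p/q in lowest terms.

List convergents until the denominator exceeds the bound:
a_0 = 7: 7/1  (≤ bound)
a_1 = 2: 15/2  (≤ bound)
a_2 = 14: 217/29  (≤ bound)
a_3 = 2: 449/60  (≤ bound)
a_4 = 14: 6503/869  (≤ bound)
a_5 = 2: 13455/1798  (> 1049, stop)

6503/869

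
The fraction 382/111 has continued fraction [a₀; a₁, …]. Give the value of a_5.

Apply division with remainder until the remainder is 0:
382 ÷ 111 → quotient 3, remainder 49
111 ÷ 49 → quotient 2, remainder 13
49 ÷ 13 → quotient 3, remainder 10
13 ÷ 10 → quotient 1, remainder 3
10 ÷ 3 → quotient 3, remainder 1
3 ÷ 1 → quotient 3, remainder 0

3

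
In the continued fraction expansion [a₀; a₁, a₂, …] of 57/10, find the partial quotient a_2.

57 = 5·10 + 7, so a_0 = 5
10 = 1·7 + 3, so a_1 = 1
7 = 2·3 + 1, so a_2 = 2

2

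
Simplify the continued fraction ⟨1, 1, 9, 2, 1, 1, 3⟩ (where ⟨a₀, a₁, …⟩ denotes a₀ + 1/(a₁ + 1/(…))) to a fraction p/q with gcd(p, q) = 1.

Compute successive convergents:
a_0 = 1: 1/1
a_1 = 1: 2/1
a_2 = 9: 19/10
a_3 = 2: 40/21
a_4 = 1: 59/31
a_5 = 1: 99/52
a_6 = 3: 356/187

356/187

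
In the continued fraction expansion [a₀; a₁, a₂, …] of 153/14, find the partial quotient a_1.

1

153 = 10·14 + 13, so a_0 = 10
14 = 1·13 + 1, so a_1 = 1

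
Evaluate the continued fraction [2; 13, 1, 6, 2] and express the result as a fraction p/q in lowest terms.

a_0 = 2: 2/1
a_1 = 13: 27/13
a_2 = 1: 29/14
a_3 = 6: 201/97
a_4 = 2: 431/208

431/208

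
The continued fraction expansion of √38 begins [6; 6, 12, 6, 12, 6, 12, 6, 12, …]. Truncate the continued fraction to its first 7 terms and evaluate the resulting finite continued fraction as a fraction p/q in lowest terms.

Start with 12.
6 + 1/(12/1) = 6 + 1/12 = 73/12
12 + 1/(73/12) = 12 + 12/73 = 888/73
6 + 1/(888/73) = 6 + 73/888 = 5401/888
12 + 1/(5401/888) = 12 + 888/5401 = 65700/5401
6 + 1/(65700/5401) = 6 + 5401/65700 = 399601/65700
6 + 1/(399601/65700) = 6 + 65700/399601 = 2463306/399601

2463306/399601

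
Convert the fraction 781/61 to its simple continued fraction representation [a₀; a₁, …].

[12; 1, 4, 12]

Repeatedly divide and take the remainder:
⌊781/61⌋ = 12, remainder 49
⌊61/49⌋ = 1, remainder 12
⌊49/12⌋ = 4, remainder 1
⌊12/1⌋ = 12, remainder 0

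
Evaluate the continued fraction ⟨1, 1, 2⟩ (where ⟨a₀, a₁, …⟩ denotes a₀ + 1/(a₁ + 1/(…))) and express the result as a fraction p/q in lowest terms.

Start with 2.
1 + 1/(2/1) = 1 + 1/2 = 3/2
1 + 1/(3/2) = 1 + 2/3 = 5/3

5/3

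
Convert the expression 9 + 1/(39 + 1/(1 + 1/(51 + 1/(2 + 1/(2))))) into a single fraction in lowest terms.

Start with 2.
2 + 1/(2/1) = 2 + 1/2 = 5/2
51 + 1/(5/2) = 51 + 2/5 = 257/5
1 + 1/(257/5) = 1 + 5/257 = 262/257
39 + 1/(262/257) = 39 + 257/262 = 10475/262
9 + 1/(10475/262) = 9 + 262/10475 = 94537/10475

94537/10475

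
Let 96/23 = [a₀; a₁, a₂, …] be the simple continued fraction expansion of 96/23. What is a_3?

3

96 = 4·23 + 4, so a_0 = 4
23 = 5·4 + 3, so a_1 = 5
4 = 1·3 + 1, so a_2 = 1
3 = 3·1 + 0, so a_3 = 3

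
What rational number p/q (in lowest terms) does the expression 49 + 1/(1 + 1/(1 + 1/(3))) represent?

347/7

Start with 3.
1 + 1/(3/1) = 1 + 1/3 = 4/3
1 + 1/(4/3) = 1 + 3/4 = 7/4
49 + 1/(7/4) = 49 + 4/7 = 347/7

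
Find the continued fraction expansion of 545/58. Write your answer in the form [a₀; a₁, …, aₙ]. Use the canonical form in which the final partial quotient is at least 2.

⌊545/58⌋ = 9, remainder 23
⌊58/23⌋ = 2, remainder 12
⌊23/12⌋ = 1, remainder 11
⌊12/11⌋ = 1, remainder 1
⌊11/1⌋ = 11, remainder 0

[9; 2, 1, 1, 11]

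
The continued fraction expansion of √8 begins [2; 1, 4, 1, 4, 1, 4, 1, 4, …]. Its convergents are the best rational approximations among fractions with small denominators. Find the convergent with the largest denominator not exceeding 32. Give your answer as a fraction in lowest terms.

a_0 = 2: 2/1  (≤ bound)
a_1 = 1: 3/1  (≤ bound)
a_2 = 4: 14/5  (≤ bound)
a_3 = 1: 17/6  (≤ bound)
a_4 = 4: 82/29  (≤ bound)
a_5 = 1: 99/35  (> 32, stop)

82/29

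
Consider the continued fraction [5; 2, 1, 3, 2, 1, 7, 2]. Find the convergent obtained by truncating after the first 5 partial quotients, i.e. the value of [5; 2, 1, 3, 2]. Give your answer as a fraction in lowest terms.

Build up convergents one term at a time:
a_0 = 5: 5/1
a_1 = 2: 11/2
a_2 = 1: 16/3
a_3 = 3: 59/11
a_4 = 2: 134/25

134/25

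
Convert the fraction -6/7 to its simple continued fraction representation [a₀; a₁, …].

-6 ÷ 7 → quotient -1, remainder 1
7 ÷ 1 → quotient 7, remainder 0

[-1; 7]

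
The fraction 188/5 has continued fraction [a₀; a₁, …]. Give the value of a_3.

188 = 37·5 + 3, so a_0 = 37
5 = 1·3 + 2, so a_1 = 1
3 = 1·2 + 1, so a_2 = 1
2 = 2·1 + 0, so a_3 = 2

2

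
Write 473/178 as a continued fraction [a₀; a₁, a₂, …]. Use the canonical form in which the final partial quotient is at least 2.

[2; 1, 1, 1, 11, 5]

Apply division with remainder until the remainder is 0:
473 ÷ 178 → quotient 2, remainder 117
178 ÷ 117 → quotient 1, remainder 61
117 ÷ 61 → quotient 1, remainder 56
61 ÷ 56 → quotient 1, remainder 5
56 ÷ 5 → quotient 11, remainder 1
5 ÷ 1 → quotient 5, remainder 0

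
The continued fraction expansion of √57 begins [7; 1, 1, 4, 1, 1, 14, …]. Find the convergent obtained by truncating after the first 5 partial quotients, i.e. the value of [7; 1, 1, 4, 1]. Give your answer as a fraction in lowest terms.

83/11

Start with 1.
4 + 1/(1/1) = 4 + 1/1 = 5/1
1 + 1/(5/1) = 1 + 1/5 = 6/5
1 + 1/(6/5) = 1 + 5/6 = 11/6
7 + 1/(11/6) = 7 + 6/11 = 83/11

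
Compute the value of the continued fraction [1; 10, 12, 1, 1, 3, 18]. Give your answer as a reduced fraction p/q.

17827/16218

Start with 18.
3 + 1/(18/1) = 3 + 1/18 = 55/18
1 + 1/(55/18) = 1 + 18/55 = 73/55
1 + 1/(73/55) = 1 + 55/73 = 128/73
12 + 1/(128/73) = 12 + 73/128 = 1609/128
10 + 1/(1609/128) = 10 + 128/1609 = 16218/1609
1 + 1/(16218/1609) = 1 + 1609/16218 = 17827/16218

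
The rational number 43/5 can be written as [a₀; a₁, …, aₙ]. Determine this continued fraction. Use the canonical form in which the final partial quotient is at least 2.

⌊43/5⌋ = 8, remainder 3
⌊5/3⌋ = 1, remainder 2
⌊3/2⌋ = 1, remainder 1
⌊2/1⌋ = 2, remainder 0

[8; 1, 1, 2]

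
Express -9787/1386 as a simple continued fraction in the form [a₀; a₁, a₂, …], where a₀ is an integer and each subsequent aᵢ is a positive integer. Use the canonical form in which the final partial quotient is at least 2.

-9787 ÷ 1386 → quotient -8, remainder 1301
1386 ÷ 1301 → quotient 1, remainder 85
1301 ÷ 85 → quotient 15, remainder 26
85 ÷ 26 → quotient 3, remainder 7
26 ÷ 7 → quotient 3, remainder 5
7 ÷ 5 → quotient 1, remainder 2
5 ÷ 2 → quotient 2, remainder 1
2 ÷ 1 → quotient 2, remainder 0

[-8; 1, 15, 3, 3, 1, 2, 2]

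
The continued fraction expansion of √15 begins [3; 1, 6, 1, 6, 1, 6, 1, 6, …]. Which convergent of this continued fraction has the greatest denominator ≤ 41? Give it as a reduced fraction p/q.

a_0 = 3: 3/1  (≤ bound)
a_1 = 1: 4/1  (≤ bound)
a_2 = 6: 27/7  (≤ bound)
a_3 = 1: 31/8  (≤ bound)
a_4 = 6: 213/55  (> 41, stop)

31/8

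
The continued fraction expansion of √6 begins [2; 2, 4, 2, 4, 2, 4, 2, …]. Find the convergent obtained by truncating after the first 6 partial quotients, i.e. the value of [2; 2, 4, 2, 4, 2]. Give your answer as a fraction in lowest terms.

485/198

Start with 2.
4 + 1/(2/1) = 4 + 1/2 = 9/2
2 + 1/(9/2) = 2 + 2/9 = 20/9
4 + 1/(20/9) = 4 + 9/20 = 89/20
2 + 1/(89/20) = 2 + 20/89 = 198/89
2 + 1/(198/89) = 2 + 89/198 = 485/198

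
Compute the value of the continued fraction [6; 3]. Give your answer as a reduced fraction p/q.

19/3

Work from the innermost term outward:
Start with 3.
6 + 1/(3/1) = 6 + 1/3 = 19/3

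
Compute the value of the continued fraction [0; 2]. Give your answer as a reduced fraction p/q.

1/2

a_0 = 0: 0/1
a_1 = 2: 1/2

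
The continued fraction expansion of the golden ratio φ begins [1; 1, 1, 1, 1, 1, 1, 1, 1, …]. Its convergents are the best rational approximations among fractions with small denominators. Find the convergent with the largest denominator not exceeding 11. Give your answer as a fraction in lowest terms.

13/8

a_0 = 1: 1/1  (≤ bound)
a_1 = 1: 2/1  (≤ bound)
a_2 = 1: 3/2  (≤ bound)
a_3 = 1: 5/3  (≤ bound)
a_4 = 1: 8/5  (≤ bound)
a_5 = 1: 13/8  (≤ bound)
a_6 = 1: 21/13  (> 11, stop)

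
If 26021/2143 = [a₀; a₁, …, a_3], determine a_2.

38

Repeatedly divide and take the remainder:
26021 = 12·2143 + 305, so a_0 = 12
2143 = 7·305 + 8, so a_1 = 7
305 = 38·8 + 1, so a_2 = 38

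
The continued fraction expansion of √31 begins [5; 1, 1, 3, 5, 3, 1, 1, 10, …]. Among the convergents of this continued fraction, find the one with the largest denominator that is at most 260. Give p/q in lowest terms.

863/155

List convergents until the denominator exceeds the bound:
a_0 = 5: 5/1  (≤ bound)
a_1 = 1: 6/1  (≤ bound)
a_2 = 1: 11/2  (≤ bound)
a_3 = 3: 39/7  (≤ bound)
a_4 = 5: 206/37  (≤ bound)
a_5 = 3: 657/118  (≤ bound)
a_6 = 1: 863/155  (≤ bound)
a_7 = 1: 1520/273  (> 260, stop)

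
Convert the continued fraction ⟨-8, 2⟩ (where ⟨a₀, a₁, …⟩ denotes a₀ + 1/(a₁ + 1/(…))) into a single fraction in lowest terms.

-15/2

Build up convergents one term at a time:
a_0 = -8: -8/1
a_1 = 2: -15/2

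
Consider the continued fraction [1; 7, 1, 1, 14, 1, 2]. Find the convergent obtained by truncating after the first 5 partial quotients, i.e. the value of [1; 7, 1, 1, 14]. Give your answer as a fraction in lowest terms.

247/218

Start with 14.
1 + 1/(14/1) = 1 + 1/14 = 15/14
1 + 1/(15/14) = 1 + 14/15 = 29/15
7 + 1/(29/15) = 7 + 15/29 = 218/29
1 + 1/(218/29) = 1 + 29/218 = 247/218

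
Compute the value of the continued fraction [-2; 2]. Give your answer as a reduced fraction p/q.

Start with 2.
-2 + 1/(2/1) = -2 + 1/2 = -3/2

-3/2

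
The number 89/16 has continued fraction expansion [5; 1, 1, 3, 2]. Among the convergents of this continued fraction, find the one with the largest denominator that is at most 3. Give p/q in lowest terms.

11/2

a_0 = 5: 5/1  (≤ bound)
a_1 = 1: 6/1  (≤ bound)
a_2 = 1: 11/2  (≤ bound)
a_3 = 3: 39/7  (> 3, stop)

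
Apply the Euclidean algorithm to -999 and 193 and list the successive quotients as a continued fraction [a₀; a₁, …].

⌊-999/193⌋ = -6, remainder 159
⌊193/159⌋ = 1, remainder 34
⌊159/34⌋ = 4, remainder 23
⌊34/23⌋ = 1, remainder 11
⌊23/11⌋ = 2, remainder 1
⌊11/1⌋ = 11, remainder 0

[-6; 1, 4, 1, 2, 11]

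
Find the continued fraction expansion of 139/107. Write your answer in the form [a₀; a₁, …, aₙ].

Repeatedly divide and take the remainder:
⌊139/107⌋ = 1, remainder 32
⌊107/32⌋ = 3, remainder 11
⌊32/11⌋ = 2, remainder 10
⌊11/10⌋ = 1, remainder 1
⌊10/1⌋ = 10, remainder 0

[1; 3, 2, 1, 10]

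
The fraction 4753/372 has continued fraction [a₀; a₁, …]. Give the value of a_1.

⌊4753/372⌋ = 12, remainder 289
⌊372/289⌋ = 1, remainder 83

1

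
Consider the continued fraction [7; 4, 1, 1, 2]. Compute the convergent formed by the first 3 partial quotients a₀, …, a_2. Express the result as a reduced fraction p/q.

a_0 = 7: 7/1
a_1 = 4: 29/4
a_2 = 1: 36/5

36/5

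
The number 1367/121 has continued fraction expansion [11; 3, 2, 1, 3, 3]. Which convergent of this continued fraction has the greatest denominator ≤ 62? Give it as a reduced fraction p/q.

418/37

a_0 = 11: 11/1  (≤ bound)
a_1 = 3: 34/3  (≤ bound)
a_2 = 2: 79/7  (≤ bound)
a_3 = 1: 113/10  (≤ bound)
a_4 = 3: 418/37  (≤ bound)
a_5 = 3: 1367/121  (> 62, stop)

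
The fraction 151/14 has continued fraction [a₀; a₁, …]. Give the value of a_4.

Repeatedly divide and take the remainder:
⌊151/14⌋ = 10, remainder 11
⌊14/11⌋ = 1, remainder 3
⌊11/3⌋ = 3, remainder 2
⌊3/2⌋ = 1, remainder 1
⌊2/1⌋ = 2, remainder 0

2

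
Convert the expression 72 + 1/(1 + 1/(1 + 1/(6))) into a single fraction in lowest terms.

943/13

Start with 6.
1 + 1/(6/1) = 1 + 1/6 = 7/6
1 + 1/(7/6) = 1 + 6/7 = 13/7
72 + 1/(13/7) = 72 + 7/13 = 943/13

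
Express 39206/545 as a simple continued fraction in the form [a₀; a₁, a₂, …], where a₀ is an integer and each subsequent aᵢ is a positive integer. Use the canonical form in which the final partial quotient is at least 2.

39206 = 71·545 + 511, so a_0 = 71
545 = 1·511 + 34, so a_1 = 1
511 = 15·34 + 1, so a_2 = 15
34 = 34·1 + 0, so a_3 = 34

[71; 1, 15, 34]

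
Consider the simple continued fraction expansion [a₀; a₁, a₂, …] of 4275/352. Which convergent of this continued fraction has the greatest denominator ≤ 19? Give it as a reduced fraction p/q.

List convergents until the denominator exceeds the bound:
a_0 = 12: 12/1  (≤ bound)
a_1 = 6: 73/6  (≤ bound)
a_2 = 1: 85/7  (≤ bound)
a_3 = 9: 838/69  (> 19, stop)

85/7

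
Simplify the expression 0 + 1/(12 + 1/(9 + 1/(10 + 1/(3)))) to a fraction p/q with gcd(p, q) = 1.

282/3415

Compute successive convergents:
a_0 = 0: 0/1
a_1 = 12: 1/12
a_2 = 9: 9/109
a_3 = 10: 91/1102
a_4 = 3: 282/3415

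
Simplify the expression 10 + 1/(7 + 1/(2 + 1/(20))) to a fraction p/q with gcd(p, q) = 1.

3111/307

Start with 20.
2 + 1/(20/1) = 2 + 1/20 = 41/20
7 + 1/(41/20) = 7 + 20/41 = 307/41
10 + 1/(307/41) = 10 + 41/307 = 3111/307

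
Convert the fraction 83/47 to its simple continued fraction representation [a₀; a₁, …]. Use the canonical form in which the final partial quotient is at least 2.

[1; 1, 3, 3, 1, 2]

83 ÷ 47 → quotient 1, remainder 36
47 ÷ 36 → quotient 1, remainder 11
36 ÷ 11 → quotient 3, remainder 3
11 ÷ 3 → quotient 3, remainder 2
3 ÷ 2 → quotient 1, remainder 1
2 ÷ 1 → quotient 2, remainder 0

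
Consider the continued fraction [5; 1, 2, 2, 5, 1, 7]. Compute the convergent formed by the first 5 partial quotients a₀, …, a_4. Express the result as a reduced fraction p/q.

Start with 5.
2 + 1/(5/1) = 2 + 1/5 = 11/5
2 + 1/(11/5) = 2 + 5/11 = 27/11
1 + 1/(27/11) = 1 + 11/27 = 38/27
5 + 1/(38/27) = 5 + 27/38 = 217/38

217/38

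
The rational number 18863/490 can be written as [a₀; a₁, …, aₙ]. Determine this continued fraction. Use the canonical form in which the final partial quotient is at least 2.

[38; 2, 60, 1, 3]

⌊18863/490⌋ = 38, remainder 243
⌊490/243⌋ = 2, remainder 4
⌊243/4⌋ = 60, remainder 3
⌊4/3⌋ = 1, remainder 1
⌊3/1⌋ = 3, remainder 0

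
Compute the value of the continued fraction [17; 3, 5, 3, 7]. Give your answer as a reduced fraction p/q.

6458/373

Start with 7.
3 + 1/(7/1) = 3 + 1/7 = 22/7
5 + 1/(22/7) = 5 + 7/22 = 117/22
3 + 1/(117/22) = 3 + 22/117 = 373/117
17 + 1/(373/117) = 17 + 117/373 = 6458/373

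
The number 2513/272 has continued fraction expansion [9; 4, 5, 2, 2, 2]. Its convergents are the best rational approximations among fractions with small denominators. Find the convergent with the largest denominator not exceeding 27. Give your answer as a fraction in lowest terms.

194/21

List convergents until the denominator exceeds the bound:
a_0 = 9: 9/1  (≤ bound)
a_1 = 4: 37/4  (≤ bound)
a_2 = 5: 194/21  (≤ bound)
a_3 = 2: 425/46  (> 27, stop)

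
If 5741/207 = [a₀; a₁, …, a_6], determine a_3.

Run the Euclidean algorithm, recording each quotient:
5741 = 27·207 + 152, so a_0 = 27
207 = 1·152 + 55, so a_1 = 1
152 = 2·55 + 42, so a_2 = 2
55 = 1·42 + 13, so a_3 = 1

1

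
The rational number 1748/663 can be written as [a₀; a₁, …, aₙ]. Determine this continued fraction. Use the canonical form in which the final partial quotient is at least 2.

Run the Euclidean algorithm, recording each quotient:
⌊1748/663⌋ = 2, remainder 422
⌊663/422⌋ = 1, remainder 241
⌊422/241⌋ = 1, remainder 181
⌊241/181⌋ = 1, remainder 60
⌊181/60⌋ = 3, remainder 1
⌊60/1⌋ = 60, remainder 0

[2; 1, 1, 1, 3, 60]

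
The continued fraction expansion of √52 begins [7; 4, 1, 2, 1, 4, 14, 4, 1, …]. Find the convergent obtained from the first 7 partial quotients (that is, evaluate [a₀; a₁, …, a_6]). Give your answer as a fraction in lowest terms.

Start with 14.
4 + 1/(14/1) = 4 + 1/14 = 57/14
1 + 1/(57/14) = 1 + 14/57 = 71/57
2 + 1/(71/57) = 2 + 57/71 = 199/71
1 + 1/(199/71) = 1 + 71/199 = 270/199
4 + 1/(270/199) = 4 + 199/270 = 1279/270
7 + 1/(1279/270) = 7 + 270/1279 = 9223/1279

9223/1279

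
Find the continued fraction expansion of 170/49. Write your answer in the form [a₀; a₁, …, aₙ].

[3; 2, 7, 1, 2]

170 = 3·49 + 23, so a_0 = 3
49 = 2·23 + 3, so a_1 = 2
23 = 7·3 + 2, so a_2 = 7
3 = 1·2 + 1, so a_3 = 1
2 = 2·1 + 0, so a_4 = 2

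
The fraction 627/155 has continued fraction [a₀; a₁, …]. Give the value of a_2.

Apply division with remainder until the remainder is 0:
⌊627/155⌋ = 4, remainder 7
⌊155/7⌋ = 22, remainder 1
⌊7/1⌋ = 7, remainder 0

7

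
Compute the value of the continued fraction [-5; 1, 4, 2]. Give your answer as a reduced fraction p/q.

Starting at the tail and folding back:
Start with 2.
4 + 1/(2/1) = 4 + 1/2 = 9/2
1 + 1/(9/2) = 1 + 2/9 = 11/9
-5 + 1/(11/9) = -5 + 9/11 = -46/11

-46/11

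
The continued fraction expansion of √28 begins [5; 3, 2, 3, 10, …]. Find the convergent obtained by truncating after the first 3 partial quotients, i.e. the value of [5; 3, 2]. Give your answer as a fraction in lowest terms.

a_0 = 5: 5/1
a_1 = 3: 16/3
a_2 = 2: 37/7

37/7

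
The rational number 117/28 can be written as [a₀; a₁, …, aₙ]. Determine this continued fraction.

[4; 5, 1, 1, 2]

117 = 4·28 + 5, so a_0 = 4
28 = 5·5 + 3, so a_1 = 5
5 = 1·3 + 2, so a_2 = 1
3 = 1·2 + 1, so a_3 = 1
2 = 2·1 + 0, so a_4 = 2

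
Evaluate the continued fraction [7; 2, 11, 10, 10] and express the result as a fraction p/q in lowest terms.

a_0 = 7: 7/1
a_1 = 2: 15/2
a_2 = 11: 172/23
a_3 = 10: 1735/232
a_4 = 10: 17522/2343

17522/2343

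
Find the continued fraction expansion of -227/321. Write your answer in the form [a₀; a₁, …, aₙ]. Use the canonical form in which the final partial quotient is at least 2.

[-1; 3, 2, 2, 2, 3, 2]

Repeatedly divide and take the remainder:
⌊-227/321⌋ = -1, remainder 94
⌊321/94⌋ = 3, remainder 39
⌊94/39⌋ = 2, remainder 16
⌊39/16⌋ = 2, remainder 7
⌊16/7⌋ = 2, remainder 2
⌊7/2⌋ = 3, remainder 1
⌊2/1⌋ = 2, remainder 0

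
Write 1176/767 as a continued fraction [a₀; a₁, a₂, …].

[1; 1, 1, 7, 51]

1176 ÷ 767 → quotient 1, remainder 409
767 ÷ 409 → quotient 1, remainder 358
409 ÷ 358 → quotient 1, remainder 51
358 ÷ 51 → quotient 7, remainder 1
51 ÷ 1 → quotient 51, remainder 0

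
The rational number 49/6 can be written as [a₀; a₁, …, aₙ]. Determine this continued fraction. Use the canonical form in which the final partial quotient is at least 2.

[8; 6]

49 = 8·6 + 1, so a_0 = 8
6 = 6·1 + 0, so a_1 = 6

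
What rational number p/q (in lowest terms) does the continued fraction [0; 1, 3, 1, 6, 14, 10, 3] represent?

11923/15013

a_0 = 0: 0/1
a_1 = 1: 1/1
a_2 = 3: 3/4
a_3 = 1: 4/5
a_4 = 6: 27/34
a_5 = 14: 382/481
a_6 = 10: 3847/4844
a_7 = 3: 11923/15013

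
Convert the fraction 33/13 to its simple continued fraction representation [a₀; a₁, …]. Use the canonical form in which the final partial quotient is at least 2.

[2; 1, 1, 6]

33 = 2·13 + 7, so a_0 = 2
13 = 1·7 + 6, so a_1 = 1
7 = 1·6 + 1, so a_2 = 1
6 = 6·1 + 0, so a_3 = 6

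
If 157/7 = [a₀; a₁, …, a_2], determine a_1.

Apply division with remainder until the remainder is 0:
157 = 22·7 + 3, so a_0 = 22
7 = 2·3 + 1, so a_1 = 2

2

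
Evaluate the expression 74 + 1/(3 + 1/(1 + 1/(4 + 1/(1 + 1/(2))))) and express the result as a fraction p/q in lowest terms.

Compute successive convergents:
a_0 = 74: 74/1
a_1 = 3: 223/3
a_2 = 1: 297/4
a_3 = 4: 1411/19
a_4 = 1: 1708/23
a_5 = 2: 4827/65

4827/65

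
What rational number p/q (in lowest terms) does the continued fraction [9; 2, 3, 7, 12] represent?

5838/619

Build up convergents one term at a time:
a_0 = 9: 9/1
a_1 = 2: 19/2
a_2 = 3: 66/7
a_3 = 7: 481/51
a_4 = 12: 5838/619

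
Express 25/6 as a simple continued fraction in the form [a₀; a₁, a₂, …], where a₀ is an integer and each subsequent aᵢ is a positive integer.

25 = 4·6 + 1, so a_0 = 4
6 = 6·1 + 0, so a_1 = 6

[4; 6]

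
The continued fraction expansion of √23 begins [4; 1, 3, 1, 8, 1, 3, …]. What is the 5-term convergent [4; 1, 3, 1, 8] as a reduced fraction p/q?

Start with 8.
1 + 1/(8/1) = 1 + 1/8 = 9/8
3 + 1/(9/8) = 3 + 8/9 = 35/9
1 + 1/(35/9) = 1 + 9/35 = 44/35
4 + 1/(44/35) = 4 + 35/44 = 211/44

211/44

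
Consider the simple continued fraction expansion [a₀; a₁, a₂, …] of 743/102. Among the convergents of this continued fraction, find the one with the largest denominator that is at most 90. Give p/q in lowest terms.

51/7

a_0 = 7: 7/1  (≤ bound)
a_1 = 3: 22/3  (≤ bound)
a_2 = 1: 29/4  (≤ bound)
a_3 = 1: 51/7  (≤ bound)
a_4 = 14: 743/102  (> 90, stop)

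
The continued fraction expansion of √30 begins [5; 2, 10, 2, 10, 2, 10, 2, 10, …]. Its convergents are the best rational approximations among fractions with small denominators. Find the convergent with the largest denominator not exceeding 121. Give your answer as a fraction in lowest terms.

List convergents until the denominator exceeds the bound:
a_0 = 5: 5/1  (≤ bound)
a_1 = 2: 11/2  (≤ bound)
a_2 = 10: 115/21  (≤ bound)
a_3 = 2: 241/44  (≤ bound)
a_4 = 10: 2525/461  (> 121, stop)

241/44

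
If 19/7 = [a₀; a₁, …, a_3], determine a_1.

1

Repeatedly divide and take the remainder:
19 ÷ 7 → quotient 2, remainder 5
7 ÷ 5 → quotient 1, remainder 2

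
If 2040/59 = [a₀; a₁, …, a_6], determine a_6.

Apply division with remainder until the remainder is 0:
2040 ÷ 59 → quotient 34, remainder 34
59 ÷ 34 → quotient 1, remainder 25
34 ÷ 25 → quotient 1, remainder 9
25 ÷ 9 → quotient 2, remainder 7
9 ÷ 7 → quotient 1, remainder 2
7 ÷ 2 → quotient 3, remainder 1
2 ÷ 1 → quotient 2, remainder 0

2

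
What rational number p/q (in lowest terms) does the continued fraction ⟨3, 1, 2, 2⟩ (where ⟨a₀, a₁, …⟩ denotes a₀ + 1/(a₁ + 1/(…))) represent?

26/7

a_0 = 3: 3/1
a_1 = 1: 4/1
a_2 = 2: 11/3
a_3 = 2: 26/7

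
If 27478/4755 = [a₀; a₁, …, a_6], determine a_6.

42

27478 ÷ 4755 → quotient 5, remainder 3703
4755 ÷ 3703 → quotient 1, remainder 1052
3703 ÷ 1052 → quotient 3, remainder 547
1052 ÷ 547 → quotient 1, remainder 505
547 ÷ 505 → quotient 1, remainder 42
505 ÷ 42 → quotient 12, remainder 1
42 ÷ 1 → quotient 42, remainder 0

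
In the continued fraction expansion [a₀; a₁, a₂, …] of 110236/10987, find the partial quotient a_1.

110236 = 10·10987 + 366, so a_0 = 10
10987 = 30·366 + 7, so a_1 = 30

30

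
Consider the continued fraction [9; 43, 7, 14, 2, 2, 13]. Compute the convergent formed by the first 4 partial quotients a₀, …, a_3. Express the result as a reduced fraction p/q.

a_0 = 9: 9/1
a_1 = 43: 388/43
a_2 = 7: 2725/302
a_3 = 14: 38538/4271

38538/4271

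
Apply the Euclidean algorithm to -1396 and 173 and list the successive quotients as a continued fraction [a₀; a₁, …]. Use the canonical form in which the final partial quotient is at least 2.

⌊-1396/173⌋ = -9, remainder 161
⌊173/161⌋ = 1, remainder 12
⌊161/12⌋ = 13, remainder 5
⌊12/5⌋ = 2, remainder 2
⌊5/2⌋ = 2, remainder 1
⌊2/1⌋ = 2, remainder 0

[-9; 1, 13, 2, 2, 2]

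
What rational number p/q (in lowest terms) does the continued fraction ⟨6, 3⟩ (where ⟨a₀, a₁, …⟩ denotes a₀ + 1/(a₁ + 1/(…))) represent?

Start with 3.
6 + 1/(3/1) = 6 + 1/3 = 19/3

19/3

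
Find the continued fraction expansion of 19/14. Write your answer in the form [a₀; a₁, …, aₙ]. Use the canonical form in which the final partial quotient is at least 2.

19 ÷ 14 → quotient 1, remainder 5
14 ÷ 5 → quotient 2, remainder 4
5 ÷ 4 → quotient 1, remainder 1
4 ÷ 1 → quotient 4, remainder 0

[1; 2, 1, 4]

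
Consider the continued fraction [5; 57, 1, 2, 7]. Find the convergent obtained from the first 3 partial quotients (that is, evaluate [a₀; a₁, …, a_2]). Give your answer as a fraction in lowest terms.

Starting at the tail and folding back:
Start with 1.
57 + 1/(1/1) = 57 + 1/1 = 58/1
5 + 1/(58/1) = 5 + 1/58 = 291/58

291/58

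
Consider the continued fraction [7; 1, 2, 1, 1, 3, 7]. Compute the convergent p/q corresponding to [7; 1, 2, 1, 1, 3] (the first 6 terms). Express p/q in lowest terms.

a_0 = 7: 7/1
a_1 = 1: 8/1
a_2 = 2: 23/3
a_3 = 1: 31/4
a_4 = 1: 54/7
a_5 = 3: 193/25

193/25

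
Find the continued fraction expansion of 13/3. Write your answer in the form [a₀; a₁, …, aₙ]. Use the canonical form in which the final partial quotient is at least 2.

Repeatedly divide and take the remainder:
13 ÷ 3 → quotient 4, remainder 1
3 ÷ 1 → quotient 3, remainder 0

[4; 3]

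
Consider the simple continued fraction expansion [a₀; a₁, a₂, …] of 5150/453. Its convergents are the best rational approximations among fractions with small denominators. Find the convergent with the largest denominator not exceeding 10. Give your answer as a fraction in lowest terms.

91/8

List convergents until the denominator exceeds the bound:
a_0 = 11: 11/1  (≤ bound)
a_1 = 2: 23/2  (≤ bound)
a_2 = 1: 34/3  (≤ bound)
a_3 = 2: 91/8  (≤ bound)
a_4 = 2: 216/19  (> 10, stop)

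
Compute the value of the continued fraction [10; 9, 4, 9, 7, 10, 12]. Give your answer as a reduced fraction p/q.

3014817/298255

Build up convergents one term at a time:
a_0 = 10: 10/1
a_1 = 9: 91/9
a_2 = 4: 374/37
a_3 = 9: 3457/342
a_4 = 7: 24573/2431
a_5 = 10: 249187/24652
a_6 = 12: 3014817/298255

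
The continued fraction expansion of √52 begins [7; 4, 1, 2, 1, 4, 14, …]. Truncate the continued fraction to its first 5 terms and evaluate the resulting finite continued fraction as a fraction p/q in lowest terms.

137/19

a_0 = 7: 7/1
a_1 = 4: 29/4
a_2 = 1: 36/5
a_3 = 2: 101/14
a_4 = 1: 137/19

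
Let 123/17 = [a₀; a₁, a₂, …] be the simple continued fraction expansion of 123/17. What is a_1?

123 = 7·17 + 4, so a_0 = 7
17 = 4·4 + 1, so a_1 = 4

4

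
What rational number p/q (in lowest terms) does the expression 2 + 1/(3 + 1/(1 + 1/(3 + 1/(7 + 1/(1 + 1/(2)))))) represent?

809/357

Starting at the tail and folding back:
Start with 2.
1 + 1/(2/1) = 1 + 1/2 = 3/2
7 + 1/(3/2) = 7 + 2/3 = 23/3
3 + 1/(23/3) = 3 + 3/23 = 72/23
1 + 1/(72/23) = 1 + 23/72 = 95/72
3 + 1/(95/72) = 3 + 72/95 = 357/95
2 + 1/(357/95) = 2 + 95/357 = 809/357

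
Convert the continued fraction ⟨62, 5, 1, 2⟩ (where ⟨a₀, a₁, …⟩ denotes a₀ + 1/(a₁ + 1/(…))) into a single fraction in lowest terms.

Start with 2.
1 + 1/(2/1) = 1 + 1/2 = 3/2
5 + 1/(3/2) = 5 + 2/3 = 17/3
62 + 1/(17/3) = 62 + 3/17 = 1057/17

1057/17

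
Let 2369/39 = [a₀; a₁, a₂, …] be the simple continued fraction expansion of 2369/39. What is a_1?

Repeatedly divide and take the remainder:
⌊2369/39⌋ = 60, remainder 29
⌊39/29⌋ = 1, remainder 10

1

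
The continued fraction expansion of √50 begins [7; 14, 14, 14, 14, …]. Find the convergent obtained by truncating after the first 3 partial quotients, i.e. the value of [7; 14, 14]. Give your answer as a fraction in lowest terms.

1393/197

Build up convergents one term at a time:
a_0 = 7: 7/1
a_1 = 14: 99/14
a_2 = 14: 1393/197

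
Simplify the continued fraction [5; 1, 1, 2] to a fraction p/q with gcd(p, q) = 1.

28/5

Collapse the nested fraction from the inside out:
Start with 2.
1 + 1/(2/1) = 1 + 1/2 = 3/2
1 + 1/(3/2) = 1 + 2/3 = 5/3
5 + 1/(5/3) = 5 + 3/5 = 28/5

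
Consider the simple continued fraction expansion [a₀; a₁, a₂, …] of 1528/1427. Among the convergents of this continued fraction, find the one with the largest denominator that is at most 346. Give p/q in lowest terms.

121/113

List convergents until the denominator exceeds the bound:
a_0 = 1: 1/1  (≤ bound)
a_1 = 14: 15/14  (≤ bound)
a_2 = 7: 106/99  (≤ bound)
a_3 = 1: 121/113  (≤ bound)
a_4 = 3: 469/438  (> 346, stop)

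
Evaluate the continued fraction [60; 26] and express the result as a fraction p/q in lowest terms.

1561/26

a_0 = 60: 60/1
a_1 = 26: 1561/26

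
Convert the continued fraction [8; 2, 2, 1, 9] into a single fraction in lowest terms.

a_0 = 8: 8/1
a_1 = 2: 17/2
a_2 = 2: 42/5
a_3 = 1: 59/7
a_4 = 9: 573/68

573/68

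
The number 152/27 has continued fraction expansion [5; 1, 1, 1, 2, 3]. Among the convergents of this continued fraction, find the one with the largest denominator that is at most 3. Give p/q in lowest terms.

a_0 = 5: 5/1  (≤ bound)
a_1 = 1: 6/1  (≤ bound)
a_2 = 1: 11/2  (≤ bound)
a_3 = 1: 17/3  (≤ bound)
a_4 = 2: 45/8  (> 3, stop)

17/3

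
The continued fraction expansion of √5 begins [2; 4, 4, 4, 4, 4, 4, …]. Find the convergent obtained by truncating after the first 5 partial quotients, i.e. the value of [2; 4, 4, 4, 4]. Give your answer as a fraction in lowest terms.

682/305

Work from the innermost term outward:
Start with 4.
4 + 1/(4/1) = 4 + 1/4 = 17/4
4 + 1/(17/4) = 4 + 4/17 = 72/17
4 + 1/(72/17) = 4 + 17/72 = 305/72
2 + 1/(305/72) = 2 + 72/305 = 682/305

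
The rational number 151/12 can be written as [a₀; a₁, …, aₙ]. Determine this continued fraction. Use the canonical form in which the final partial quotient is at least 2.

Repeatedly divide and take the remainder:
⌊151/12⌋ = 12, remainder 7
⌊12/7⌋ = 1, remainder 5
⌊7/5⌋ = 1, remainder 2
⌊5/2⌋ = 2, remainder 1
⌊2/1⌋ = 2, remainder 0

[12; 1, 1, 2, 2]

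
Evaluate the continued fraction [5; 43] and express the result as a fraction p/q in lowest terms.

216/43

Starting at the tail and folding back:
Start with 43.
5 + 1/(43/1) = 5 + 1/43 = 216/43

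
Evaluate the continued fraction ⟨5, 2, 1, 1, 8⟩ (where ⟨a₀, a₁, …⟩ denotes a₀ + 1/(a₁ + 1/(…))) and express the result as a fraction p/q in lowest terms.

Start with 8.
1 + 1/(8/1) = 1 + 1/8 = 9/8
1 + 1/(9/8) = 1 + 8/9 = 17/9
2 + 1/(17/9) = 2 + 9/17 = 43/17
5 + 1/(43/17) = 5 + 17/43 = 232/43

232/43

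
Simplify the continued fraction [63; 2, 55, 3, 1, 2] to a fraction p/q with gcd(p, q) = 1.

Build up convergents one term at a time:
a_0 = 63: 63/1
a_1 = 2: 127/2
a_2 = 55: 7048/111
a_3 = 3: 21271/335
a_4 = 1: 28319/446
a_5 = 2: 77909/1227

77909/1227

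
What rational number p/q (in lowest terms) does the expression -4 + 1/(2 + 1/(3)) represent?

Use the convergent recurrence hₖ = aₖ·hₖ₋₁ + hₖ₋₂ (and likewise for the denominators kₖ):
a_0 = -4: -4/1
a_1 = 2: -7/2
a_2 = 3: -25/7

-25/7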